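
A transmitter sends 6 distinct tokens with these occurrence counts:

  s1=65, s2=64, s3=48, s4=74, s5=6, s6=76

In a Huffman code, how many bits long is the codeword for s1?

2

Repeatedly merge the two smallest:
s5(6) + s3(48) → 54
54 + s2(64) → 118
s1(65) + s4(74) → 139
s6(76) + 118 → 194
139 + 194 → 333
The subtree containing s1 is merged 2 times, so code length = 2.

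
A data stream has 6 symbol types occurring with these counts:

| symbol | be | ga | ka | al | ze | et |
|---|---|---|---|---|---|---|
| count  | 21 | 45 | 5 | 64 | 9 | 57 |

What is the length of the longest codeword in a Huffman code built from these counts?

4

Merge the two lowest-weight nodes at each step:
merge ka(5) and ze(9): 14
merge 14 and be(21): 35
merge 35 and ga(45): 80
merge et(57) and al(64): 121
merge 80 and 121: 201
The first pair merged (ka, ze) ends up deepest, at depth 4.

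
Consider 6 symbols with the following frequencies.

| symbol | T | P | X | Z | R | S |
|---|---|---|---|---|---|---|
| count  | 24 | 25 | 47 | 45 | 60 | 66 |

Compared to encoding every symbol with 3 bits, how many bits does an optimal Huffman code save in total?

126

Fixed-length: 3 bits × 267 symbols = 801 bits.
Huffman merges:
combine T(24), P(25) → 49
combine Z(45), X(47) → 92
combine 49, R(60) → 109
combine S(66), 92 → 158
combine 109, 158 → 267
Huffman total = 49 + 92 + 109 + 158 + 267 = 675 bits.
Saving = 801 − 675 = 126 bits.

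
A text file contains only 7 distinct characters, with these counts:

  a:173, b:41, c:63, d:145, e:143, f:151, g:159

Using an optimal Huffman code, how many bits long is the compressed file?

Merge the two smallest weights repeatedly:
b(41) + c(63) → 104
104 + e(143) → 247
d(145) + f(151) → 296
g(159) + a(173) → 332
247 + 296 → 543
332 + 543 → 875
Each symbol's bit-cost is frequency × depth; summing gives 2397 bits (equivalently 104 + 247 + 296 + 332 + 543 + 875).

2397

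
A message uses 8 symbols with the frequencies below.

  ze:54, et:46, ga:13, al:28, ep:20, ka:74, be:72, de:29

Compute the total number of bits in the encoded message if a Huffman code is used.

952

Greedily combine the two least-frequent nodes:
ga(13) + ep(20) → 33
al(28) + de(29) → 57
33 + et(46) → 79
ze(54) + 57 → 111
be(72) + ka(74) → 146
79 + 111 → 190
146 + 190 → 336
The encoded length is the sum of every internal node's weight: 33 + 57 + 79 + 111 + 146 + 190 + 336 = 952 bits.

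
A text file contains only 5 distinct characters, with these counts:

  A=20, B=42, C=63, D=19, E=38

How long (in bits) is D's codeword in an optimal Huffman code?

Repeatedly merge the two smallest:
merge D(19) and A(20): 39
merge E(38) and 39: 77
merge B(42) and C(63): 105
merge 77 and 105: 182
The subtree containing D is merged 3 times, so code length = 3.

3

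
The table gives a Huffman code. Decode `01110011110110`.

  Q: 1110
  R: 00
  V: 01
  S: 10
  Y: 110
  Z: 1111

VYVQY

Read left to right; each codeword is recognised as soon as it completes (prefix code):
  01→V | 110→Y | 01→V | 1110→Q | 110→Y
Decoded message: VYVQY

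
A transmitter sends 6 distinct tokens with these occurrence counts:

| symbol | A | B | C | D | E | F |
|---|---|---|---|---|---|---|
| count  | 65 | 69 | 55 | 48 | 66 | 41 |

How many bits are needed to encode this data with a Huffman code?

897

Merge the two smallest weights repeatedly:
F(41) + D(48) → 89
C(55) + A(65) → 120
E(66) + B(69) → 135
89 + 120 → 209
135 + 209 → 344
Total encoded bits = sum of merged weights = 89 + 120 + 135 + 209 + 344 = 897.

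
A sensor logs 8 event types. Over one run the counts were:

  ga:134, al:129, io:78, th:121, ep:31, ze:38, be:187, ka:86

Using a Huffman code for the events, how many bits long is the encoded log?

Merge the two smallest weights repeatedly:
combine ep(31), ze(38) → 69
combine 69, io(78) → 147
combine ka(86), th(121) → 207
combine al(129), ga(134) → 263
combine 147, be(187) → 334
combine 207, 263 → 470
combine 334, 470 → 804
Total encoded bits = sum of merged weights = 69 + 147 + 207 + 263 + 334 + 470 + 804 = 2294.

2294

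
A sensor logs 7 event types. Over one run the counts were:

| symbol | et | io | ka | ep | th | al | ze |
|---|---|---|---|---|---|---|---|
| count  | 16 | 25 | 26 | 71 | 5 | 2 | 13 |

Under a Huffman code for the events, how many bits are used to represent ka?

3

Huffman merges, smallest pair first:
al(2) + th(5) → 7
7 + ze(13) → 20
et(16) + 20 → 36
io(25) + ka(26) → 51
36 + 51 → 87
ep(71) + 87 → 158
The subtree containing ka is merged 3 times, so code length = 3.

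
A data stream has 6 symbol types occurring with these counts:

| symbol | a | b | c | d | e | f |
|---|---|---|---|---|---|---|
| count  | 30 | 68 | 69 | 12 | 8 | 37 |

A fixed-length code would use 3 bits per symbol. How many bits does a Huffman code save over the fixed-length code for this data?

Fixed-length: 3 bits × 224 symbols = 672 bits.
Huffman merges:
combine e(8), d(12) → 20
combine 20, a(30) → 50
combine f(37), 50 → 87
combine b(68), c(69) → 137
combine 87, 137 → 224
Huffman total = 20 + 50 + 87 + 137 + 224 = 518 bits.
Saving = 672 − 518 = 154 bits.

154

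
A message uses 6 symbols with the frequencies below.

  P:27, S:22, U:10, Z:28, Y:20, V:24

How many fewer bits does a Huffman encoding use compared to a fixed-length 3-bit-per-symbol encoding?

55

Fixed-length: 3 bits × 131 symbols = 393 bits.
Huffman merges:
combine U(10), Y(20) → 30
combine S(22), V(24) → 46
combine P(27), Z(28) → 55
combine 30, 46 → 76
combine 55, 76 → 131
Huffman total = 30 + 46 + 55 + 76 + 131 = 338 bits.
Saving = 393 − 338 = 55 bits.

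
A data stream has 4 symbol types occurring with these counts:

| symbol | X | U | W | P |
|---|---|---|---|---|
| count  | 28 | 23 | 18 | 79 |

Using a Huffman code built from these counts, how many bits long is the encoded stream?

258

Build the Huffman tree bottom-up:
W(18) + U(23) → 41
X(28) + 41 → 69
69 + P(79) → 148
Total encoded bits = sum of merged weights = 41 + 69 + 148 = 258.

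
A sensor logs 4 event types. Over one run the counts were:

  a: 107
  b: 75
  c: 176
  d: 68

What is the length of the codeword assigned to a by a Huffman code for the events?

2

Huffman merges, smallest pair first:
merge d(68) and b(75): 143
merge a(107) and 143: 250
merge c(176) and 250: 426
a's leaf is at depth 2, giving a 2-bit codeword.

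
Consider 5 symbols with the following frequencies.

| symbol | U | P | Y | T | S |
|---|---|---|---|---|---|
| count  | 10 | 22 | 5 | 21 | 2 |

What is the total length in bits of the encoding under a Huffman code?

Build the Huffman tree bottom-up:
S(2) + Y(5) → 7
7 + U(10) → 17
17 + T(21) → 38
P(22) + 38 → 60
Each symbol's bit-cost is frequency × depth; summing gives 122 bits (equivalently 7 + 17 + 38 + 60).

122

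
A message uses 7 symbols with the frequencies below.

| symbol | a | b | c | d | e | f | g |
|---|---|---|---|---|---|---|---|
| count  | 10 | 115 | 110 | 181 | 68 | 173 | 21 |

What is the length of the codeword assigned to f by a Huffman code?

2

Build the tree from the bottom:
combine a(10), g(21) → 31
combine 31, e(68) → 99
combine 99, c(110) → 209
combine b(115), f(173) → 288
combine d(181), 209 → 390
combine 288, 390 → 678
f sits 2 levels below the root, so its codeword is 2 bits.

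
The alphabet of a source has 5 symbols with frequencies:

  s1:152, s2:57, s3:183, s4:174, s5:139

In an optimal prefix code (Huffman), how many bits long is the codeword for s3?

2

Huffman merges, smallest pair first:
combine s2(57), s5(139) → 196
combine s1(152), s4(174) → 326
combine s3(183), 196 → 379
combine 326, 379 → 705
The subtree containing s3 is merged 2 times, so code length = 2.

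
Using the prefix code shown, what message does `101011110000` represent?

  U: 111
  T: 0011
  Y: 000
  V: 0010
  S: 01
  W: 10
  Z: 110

WWUWY

Read left to right; each codeword is recognised as soon as it completes (prefix code):
  10→W | 10→W | 111→U | 10→W | 000→Y
Decoded message: WWUWY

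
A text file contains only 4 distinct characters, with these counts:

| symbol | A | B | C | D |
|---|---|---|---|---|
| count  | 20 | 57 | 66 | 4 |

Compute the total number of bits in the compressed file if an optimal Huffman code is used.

252

Greedily combine the two least-frequent nodes:
D(4) + A(20) → 24
24 + B(57) → 81
C(66) + 81 → 147
The encoded length is the sum of every internal node's weight: 24 + 81 + 147 = 252 bits.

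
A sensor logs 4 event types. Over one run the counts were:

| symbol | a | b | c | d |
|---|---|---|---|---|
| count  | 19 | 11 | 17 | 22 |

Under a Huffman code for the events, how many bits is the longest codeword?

2

Merge the two lowest-weight nodes at each step:
b(11) + c(17) → 28
a(19) + d(22) → 41
28 + 41 → 69
The rarest symbols sit at the bottom; the longest codeword is 2 bits.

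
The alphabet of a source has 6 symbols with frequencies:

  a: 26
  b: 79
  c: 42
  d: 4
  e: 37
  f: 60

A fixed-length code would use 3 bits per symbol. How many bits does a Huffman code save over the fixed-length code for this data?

Fixed-length: 3 bits × 248 symbols = 744 bits.
Huffman merges:
combine d(4), a(26) → 30
combine 30, e(37) → 67
combine c(42), f(60) → 102
combine 67, b(79) → 146
combine 102, 146 → 248
Huffman total = 30 + 67 + 102 + 146 + 248 = 593 bits.
Saving = 744 − 593 = 151 bits.

151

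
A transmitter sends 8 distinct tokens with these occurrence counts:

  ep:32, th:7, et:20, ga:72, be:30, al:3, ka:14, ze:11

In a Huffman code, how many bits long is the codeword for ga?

Build the tree from the bottom:
combine al(3), th(7) → 10
combine 10, ze(11) → 21
combine ka(14), et(20) → 34
combine 21, be(30) → 51
combine ep(32), 34 → 66
combine 51, 66 → 117
combine ga(72), 117 → 189
ga is merged only at the final step, so code length = 1.

1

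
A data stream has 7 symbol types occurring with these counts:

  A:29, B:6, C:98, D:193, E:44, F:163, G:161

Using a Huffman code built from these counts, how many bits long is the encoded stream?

1679

Build the Huffman tree bottom-up:
merge B(6) and A(29): 35
merge 35 and E(44): 79
merge 79 and C(98): 177
merge G(161) and F(163): 324
merge 177 and D(193): 370
merge 324 and 370: 694
Each symbol's bit-cost is frequency × depth; summing gives 1679 bits (equivalently 35 + 79 + 177 + 324 + 370 + 694).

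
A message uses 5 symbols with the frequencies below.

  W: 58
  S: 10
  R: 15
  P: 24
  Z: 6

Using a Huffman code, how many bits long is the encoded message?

Merge the two smallest weights repeatedly:
combine Z(6), S(10) → 16
combine R(15), 16 → 31
combine P(24), 31 → 55
combine 55, W(58) → 113
The encoded length is the sum of every internal node's weight: 16 + 31 + 55 + 113 = 215 bits.

215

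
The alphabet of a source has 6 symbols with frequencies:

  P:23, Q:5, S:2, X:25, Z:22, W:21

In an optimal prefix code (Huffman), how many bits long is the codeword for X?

Build the tree from the bottom:
combine S(2), Q(5) → 7
combine 7, W(21) → 28
combine Z(22), P(23) → 45
combine X(25), 28 → 53
combine 45, 53 → 98
X sits 2 levels below the root, so its codeword is 2 bits.

2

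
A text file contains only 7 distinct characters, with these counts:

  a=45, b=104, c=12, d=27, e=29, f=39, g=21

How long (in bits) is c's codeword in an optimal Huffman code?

4

Build the tree from the bottom:
combine c(12), g(21) → 33
combine d(27), e(29) → 56
combine 33, f(39) → 72
combine a(45), 56 → 101
combine 72, 101 → 173
combine b(104), 173 → 277
c's leaf is at depth 4, giving a 4-bit codeword.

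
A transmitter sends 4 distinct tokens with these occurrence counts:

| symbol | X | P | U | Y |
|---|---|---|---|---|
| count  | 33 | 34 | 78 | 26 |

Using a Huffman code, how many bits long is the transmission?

Greedily combine the two least-frequent nodes:
combine Y(26), X(33) → 59
combine P(34), 59 → 93
combine U(78), 93 → 171
Each symbol's bit-cost is frequency × depth; summing gives 323 bits (equivalently 59 + 93 + 171).

323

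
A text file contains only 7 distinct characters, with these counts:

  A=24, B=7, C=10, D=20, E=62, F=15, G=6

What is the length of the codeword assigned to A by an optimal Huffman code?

3

Huffman merges, smallest pair first:
merge G(6) and B(7): 13
merge C(10) and 13: 23
merge F(15) and D(20): 35
merge 23 and A(24): 47
merge 35 and 47: 82
merge E(62) and 82: 144
A sits 3 levels below the root, so its codeword is 3 bits.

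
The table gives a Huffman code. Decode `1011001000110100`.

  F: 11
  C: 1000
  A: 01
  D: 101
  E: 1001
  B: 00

Read left to right; each codeword is recognised as soon as it completes (prefix code):
  101→D | 1001→E | 00→B | 01→A | 101→D | 00→B
Decoded message: DEBADB

DEBADB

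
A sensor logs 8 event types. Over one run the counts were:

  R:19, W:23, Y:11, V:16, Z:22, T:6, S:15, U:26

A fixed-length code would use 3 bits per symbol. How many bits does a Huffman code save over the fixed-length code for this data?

Fixed-length: 3 bits × 138 symbols = 414 bits.
Huffman merges:
T(6) + Y(11) → 17
S(15) + V(16) → 31
17 + R(19) → 36
Z(22) + W(23) → 45
U(26) + 31 → 57
36 + 45 → 81
57 + 81 → 138
Huffman total = 17 + 31 + 36 + 45 + 57 + 81 + 138 = 405 bits.
Saving = 414 − 405 = 9 bits.

9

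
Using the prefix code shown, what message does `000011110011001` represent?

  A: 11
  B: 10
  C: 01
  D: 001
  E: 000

Read left to right; each codeword is recognised as soon as it completes (prefix code):
  000→E | 01→C | 11→A | 10→B | 01→C | 10→B | 01→C
Decoded message: ECABCBC

ECABCBC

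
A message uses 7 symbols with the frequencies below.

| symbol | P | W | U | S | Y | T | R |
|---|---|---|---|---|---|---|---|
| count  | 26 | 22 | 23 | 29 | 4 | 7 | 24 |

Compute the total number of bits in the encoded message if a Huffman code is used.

Greedily combine the two least-frequent nodes:
combine Y(4), T(7) → 11
combine 11, W(22) → 33
combine U(23), R(24) → 47
combine P(26), S(29) → 55
combine 33, 47 → 80
combine 55, 80 → 135
Total encoded bits = sum of merged weights = 11 + 33 + 47 + 55 + 80 + 135 = 361.

361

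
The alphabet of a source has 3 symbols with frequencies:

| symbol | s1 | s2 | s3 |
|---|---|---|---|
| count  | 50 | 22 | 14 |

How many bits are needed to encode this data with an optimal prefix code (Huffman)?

122

Greedily combine the two least-frequent nodes:
s3(14) + s2(22) → 36
36 + s1(50) → 86
Each symbol's bit-cost is frequency × depth; summing gives 122 bits (equivalently 36 + 86).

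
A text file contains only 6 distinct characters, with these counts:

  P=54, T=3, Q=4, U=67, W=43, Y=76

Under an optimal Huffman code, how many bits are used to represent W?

3

Huffman merges, smallest pair first:
merge T(3) and Q(4): 7
merge 7 and W(43): 50
merge 50 and P(54): 104
merge U(67) and Y(76): 143
merge 104 and 143: 247
The subtree containing W is merged 3 times, so code length = 3.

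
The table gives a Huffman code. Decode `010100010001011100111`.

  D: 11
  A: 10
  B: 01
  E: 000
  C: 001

Read left to right; each codeword is recognised as soon as it completes (prefix code):
  01→B | 01→B | 000→E | 10→A | 001→C | 01→B | 11→D | 001→C | 11→D
Decoded message: BBEACBDCD

BBEACBDCD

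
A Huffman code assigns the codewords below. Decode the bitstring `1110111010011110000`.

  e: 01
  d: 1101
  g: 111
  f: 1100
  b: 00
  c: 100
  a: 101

Read left to right; each codeword is recognised as soon as it completes (prefix code):
  111→g | 01→e | 1101→d | 00→b | 111→g | 100→c | 00→b
Decoded message: gedbgcb

gedbgcb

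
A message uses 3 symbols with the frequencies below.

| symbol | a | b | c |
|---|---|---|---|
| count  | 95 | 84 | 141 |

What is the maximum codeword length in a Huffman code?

Merge the two lowest-weight nodes at each step:
b(84) + a(95) → 179
c(141) + 179 → 320
Maximum depth reached is 2.

2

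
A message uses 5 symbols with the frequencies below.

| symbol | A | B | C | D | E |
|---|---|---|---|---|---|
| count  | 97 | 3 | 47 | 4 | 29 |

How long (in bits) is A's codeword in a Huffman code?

Repeatedly merge the two smallest:
merge B(3) and D(4): 7
merge 7 and E(29): 36
merge 36 and C(47): 83
merge 83 and A(97): 180
A is merged only at the final step, so code length = 1.

1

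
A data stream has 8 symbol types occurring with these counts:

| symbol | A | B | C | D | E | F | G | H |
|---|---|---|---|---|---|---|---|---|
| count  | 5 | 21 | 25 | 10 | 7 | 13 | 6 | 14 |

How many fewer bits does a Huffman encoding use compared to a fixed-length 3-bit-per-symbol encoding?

Fixed-length: 3 bits × 101 symbols = 303 bits.
Huffman merges:
combine A(5), G(6) → 11
combine E(7), D(10) → 17
combine 11, F(13) → 24
combine H(14), 17 → 31
combine B(21), 24 → 45
combine C(25), 31 → 56
combine 45, 56 → 101
Huffman total = 11 + 17 + 24 + 31 + 45 + 56 + 101 = 285 bits.
Saving = 303 − 285 = 18 bits.

18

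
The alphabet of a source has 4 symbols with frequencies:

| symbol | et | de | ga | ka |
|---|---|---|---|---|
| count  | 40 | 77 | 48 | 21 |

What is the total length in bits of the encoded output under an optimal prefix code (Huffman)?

Merge the two smallest weights repeatedly:
ka(21) + et(40) → 61
ga(48) + 61 → 109
de(77) + 109 → 186
Total encoded bits = sum of merged weights = 61 + 109 + 186 = 356.

356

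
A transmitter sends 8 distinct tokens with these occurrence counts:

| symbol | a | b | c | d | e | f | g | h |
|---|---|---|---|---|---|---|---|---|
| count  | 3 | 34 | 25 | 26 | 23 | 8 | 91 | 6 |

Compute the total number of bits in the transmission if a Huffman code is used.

532

Greedily combine the two least-frequent nodes:
merge a(3) and h(6): 9
merge f(8) and 9: 17
merge 17 and e(23): 40
merge c(25) and d(26): 51
merge b(34) and 40: 74
merge 51 and 74: 125
merge g(91) and 125: 216
Total encoded bits = sum of merged weights = 9 + 17 + 40 + 51 + 74 + 125 + 216 = 532.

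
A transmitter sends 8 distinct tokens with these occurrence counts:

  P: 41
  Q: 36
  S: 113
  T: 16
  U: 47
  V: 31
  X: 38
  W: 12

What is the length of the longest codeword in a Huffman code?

4

Merge the two lowest-weight nodes at each step:
merge W(12) and T(16): 28
merge 28 and V(31): 59
merge Q(36) and X(38): 74
merge P(41) and U(47): 88
merge 59 and 74: 133
merge 88 and S(113): 201
merge 133 and 201: 334
Maximum depth reached is 4.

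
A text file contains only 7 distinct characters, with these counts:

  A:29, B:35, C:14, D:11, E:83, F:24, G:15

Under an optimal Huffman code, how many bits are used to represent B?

Huffman merges, smallest pair first:
merge D(11) and C(14): 25
merge G(15) and F(24): 39
merge 25 and A(29): 54
merge B(35) and 39: 74
merge 54 and 74: 128
merge E(83) and 128: 211
B's leaf is at depth 3, giving a 3-bit codeword.

3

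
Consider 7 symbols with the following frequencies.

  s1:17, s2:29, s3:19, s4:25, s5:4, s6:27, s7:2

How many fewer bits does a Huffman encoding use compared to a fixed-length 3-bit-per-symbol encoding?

52

Fixed-length: 3 bits × 123 symbols = 369 bits.
Huffman merges:
combine s7(2), s5(4) → 6
combine 6, s1(17) → 23
combine s3(19), 23 → 42
combine s4(25), s6(27) → 52
combine s2(29), 42 → 71
combine 52, 71 → 123
Huffman total = 6 + 23 + 42 + 52 + 71 + 123 = 317 bits.
Saving = 369 − 317 = 52 bits.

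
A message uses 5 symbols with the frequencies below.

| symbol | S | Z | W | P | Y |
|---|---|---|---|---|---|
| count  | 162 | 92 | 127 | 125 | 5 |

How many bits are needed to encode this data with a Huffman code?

1119

Build the Huffman tree bottom-up:
Y(5) + Z(92) → 97
97 + P(125) → 222
W(127) + S(162) → 289
222 + 289 → 511
Each symbol's bit-cost is frequency × depth; summing gives 1119 bits (equivalently 97 + 222 + 289 + 511).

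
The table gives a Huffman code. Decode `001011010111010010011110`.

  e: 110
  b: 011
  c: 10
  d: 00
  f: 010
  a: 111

dcecaffbe

Read left to right; each codeword is recognised as soon as it completes (prefix code):
  00→d | 10→c | 110→e | 10→c | 111→a | 010→f | 010→f | 011→b | 110→e
Decoded message: dcecaffbe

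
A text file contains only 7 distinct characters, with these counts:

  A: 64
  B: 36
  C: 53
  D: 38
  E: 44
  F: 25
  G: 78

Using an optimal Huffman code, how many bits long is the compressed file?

933

Build the Huffman tree bottom-up:
F(25) + B(36) → 61
D(38) + E(44) → 82
C(53) + 61 → 114
A(64) + G(78) → 142
82 + 114 → 196
142 + 196 → 338
Each symbol's bit-cost is frequency × depth; summing gives 933 bits (equivalently 61 + 82 + 114 + 142 + 196 + 338).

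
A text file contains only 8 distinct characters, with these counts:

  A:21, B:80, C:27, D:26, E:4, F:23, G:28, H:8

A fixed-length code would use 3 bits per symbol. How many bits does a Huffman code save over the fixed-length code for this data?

Fixed-length: 3 bits × 217 symbols = 651 bits.
Huffman merges:
combine E(4), H(8) → 12
combine 12, A(21) → 33
combine F(23), D(26) → 49
combine C(27), G(28) → 55
combine 33, 49 → 82
combine 55, B(80) → 135
combine 82, 135 → 217
Huffman total = 12 + 33 + 49 + 55 + 82 + 135 + 217 = 583 bits.
Saving = 651 − 583 = 68 bits.

68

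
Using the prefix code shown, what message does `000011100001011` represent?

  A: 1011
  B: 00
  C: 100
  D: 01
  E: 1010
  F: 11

BBFCBA

Read left to right; each codeword is recognised as soon as it completes (prefix code):
  00→B | 00→B | 11→F | 100→C | 00→B | 1011→A
Decoded message: BBFCBA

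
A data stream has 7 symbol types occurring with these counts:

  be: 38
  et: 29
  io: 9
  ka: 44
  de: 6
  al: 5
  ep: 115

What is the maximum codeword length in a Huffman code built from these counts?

Merge the two lowest-weight nodes at each step:
combine al(5), de(6) → 11
combine io(9), 11 → 20
combine 20, et(29) → 49
combine be(38), ka(44) → 82
combine 49, 82 → 131
combine ep(115), 131 → 246
The rarest symbols sit at the bottom; the longest codeword is 5 bits.

5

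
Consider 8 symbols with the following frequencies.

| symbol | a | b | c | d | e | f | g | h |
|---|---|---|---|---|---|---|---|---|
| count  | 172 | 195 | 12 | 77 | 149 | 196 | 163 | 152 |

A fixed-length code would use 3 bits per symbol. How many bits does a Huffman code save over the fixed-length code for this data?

107

Fixed-length: 3 bits × 1116 symbols = 3348 bits.
Huffman merges:
merge c(12) and d(77): 89
merge 89 and e(149): 238
merge h(152) and g(163): 315
merge a(172) and b(195): 367
merge f(196) and 238: 434
merge 315 and 367: 682
merge 434 and 682: 1116
Huffman total = 89 + 238 + 315 + 367 + 434 + 682 + 1116 = 3241 bits.
Saving = 3348 − 3241 = 107 bits.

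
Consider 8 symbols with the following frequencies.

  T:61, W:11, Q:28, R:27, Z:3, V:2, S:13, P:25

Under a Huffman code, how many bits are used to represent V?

6

Huffman merges, smallest pair first:
combine V(2), Z(3) → 5
combine 5, W(11) → 16
combine S(13), 16 → 29
combine P(25), R(27) → 52
combine Q(28), 29 → 57
combine 52, 57 → 109
combine T(61), 109 → 170
The subtree containing V is merged 6 times, so code length = 6.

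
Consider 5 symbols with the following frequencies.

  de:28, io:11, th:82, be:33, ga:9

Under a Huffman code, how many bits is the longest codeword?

Merge the two lowest-weight nodes at each step:
merge ga(9) and io(11): 20
merge 20 and de(28): 48
merge be(33) and 48: 81
merge 81 and th(82): 163
The rarest symbols sit at the bottom; the longest codeword is 4 bits.

4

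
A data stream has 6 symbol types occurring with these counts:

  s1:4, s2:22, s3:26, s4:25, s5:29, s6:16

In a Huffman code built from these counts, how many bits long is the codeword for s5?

Repeatedly merge the two smallest:
s1(4) + s6(16) → 20
20 + s2(22) → 42
s4(25) + s3(26) → 51
s5(29) + 42 → 71
51 + 71 → 122
s5 sits 2 levels below the root, so its codeword is 2 bits.

2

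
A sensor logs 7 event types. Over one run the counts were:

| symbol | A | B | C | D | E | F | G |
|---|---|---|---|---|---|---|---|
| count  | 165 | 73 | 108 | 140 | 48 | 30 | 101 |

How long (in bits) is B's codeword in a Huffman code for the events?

Repeatedly merge the two smallest:
merge F(30) and E(48): 78
merge B(73) and 78: 151
merge G(101) and C(108): 209
merge D(140) and 151: 291
merge A(165) and 209: 374
merge 291 and 374: 665
B sits 3 levels below the root, so its codeword is 3 bits.

3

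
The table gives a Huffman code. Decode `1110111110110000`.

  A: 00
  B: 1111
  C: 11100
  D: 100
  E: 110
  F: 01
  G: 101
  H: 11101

HBFDA

Read left to right; each codeword is recognised as soon as it completes (prefix code):
  11101→H | 1111→B | 01→F | 100→D | 00→A
Decoded message: HBFDA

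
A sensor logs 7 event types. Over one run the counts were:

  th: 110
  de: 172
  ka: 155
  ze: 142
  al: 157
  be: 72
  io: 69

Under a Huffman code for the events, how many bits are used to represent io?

4

Huffman merges, smallest pair first:
io(69) + be(72) → 141
th(110) + 141 → 251
ze(142) + ka(155) → 297
al(157) + de(172) → 329
251 + 297 → 548
329 + 548 → 877
The subtree containing io is merged 4 times, so code length = 4.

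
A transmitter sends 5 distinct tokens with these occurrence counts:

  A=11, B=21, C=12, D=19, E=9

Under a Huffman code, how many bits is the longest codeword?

3

Merge the two lowest-weight nodes at each step:
E(9) + A(11) → 20
C(12) + D(19) → 31
20 + B(21) → 41
31 + 41 → 72
The rarest symbols sit at the bottom; the longest codeword is 3 bits.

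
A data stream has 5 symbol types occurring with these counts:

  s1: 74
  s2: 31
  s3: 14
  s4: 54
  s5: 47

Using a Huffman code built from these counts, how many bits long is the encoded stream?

485

Greedily combine the two least-frequent nodes:
merge s3(14) and s2(31): 45
merge 45 and s5(47): 92
merge s4(54) and s1(74): 128
merge 92 and 128: 220
Each symbol's bit-cost is frequency × depth; summing gives 485 bits (equivalently 45 + 92 + 128 + 220).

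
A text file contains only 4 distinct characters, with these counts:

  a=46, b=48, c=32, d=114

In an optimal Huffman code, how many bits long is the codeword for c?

3

Repeatedly merge the two smallest:
c(32) + a(46) → 78
b(48) + 78 → 126
d(114) + 126 → 240
The subtree containing c is merged 3 times, so code length = 3.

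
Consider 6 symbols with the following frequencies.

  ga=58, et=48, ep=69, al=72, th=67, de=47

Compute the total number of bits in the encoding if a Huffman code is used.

Greedily combine the two least-frequent nodes:
de(47) + et(48) → 95
ga(58) + th(67) → 125
ep(69) + al(72) → 141
95 + 125 → 220
141 + 220 → 361
The encoded length is the sum of every internal node's weight: 95 + 125 + 141 + 220 + 361 = 942 bits.

942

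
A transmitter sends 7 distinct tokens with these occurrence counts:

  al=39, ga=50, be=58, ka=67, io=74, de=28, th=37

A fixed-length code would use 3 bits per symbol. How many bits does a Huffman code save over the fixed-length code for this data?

Fixed-length: 3 bits × 353 symbols = 1059 bits.
Huffman merges:
de(28) + th(37) → 65
al(39) + ga(50) → 89
be(58) + 65 → 123
ka(67) + io(74) → 141
89 + 123 → 212
141 + 212 → 353
Huffman total = 65 + 89 + 123 + 141 + 212 + 353 = 983 bits.
Saving = 1059 − 983 = 76 bits.

76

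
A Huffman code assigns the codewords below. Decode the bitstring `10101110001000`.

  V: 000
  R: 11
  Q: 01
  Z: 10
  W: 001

Read left to right; each codeword is recognised as soon as it completes (prefix code):
  10→Z | 10→Z | 11→R | 10→Z | 001→W | 000→V
Decoded message: ZZRZWV

ZZRZWV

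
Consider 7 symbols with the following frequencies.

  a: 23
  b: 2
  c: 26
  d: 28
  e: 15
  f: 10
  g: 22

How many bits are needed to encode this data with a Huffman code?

Greedily combine the two least-frequent nodes:
combine b(2), f(10) → 12
combine 12, e(15) → 27
combine g(22), a(23) → 45
combine c(26), 27 → 53
combine d(28), 45 → 73
combine 53, 73 → 126
Each symbol's bit-cost is frequency × depth; summing gives 336 bits (equivalently 12 + 27 + 45 + 53 + 73 + 126).

336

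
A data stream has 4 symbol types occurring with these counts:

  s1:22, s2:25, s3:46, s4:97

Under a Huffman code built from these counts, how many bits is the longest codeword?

Merge the two lowest-weight nodes at each step:
s1(22) + s2(25) → 47
s3(46) + 47 → 93
93 + s4(97) → 190
Maximum depth reached is 3.

3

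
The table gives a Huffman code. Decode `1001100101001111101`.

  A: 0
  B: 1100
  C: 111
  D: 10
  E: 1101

Read left to right; each codeword is recognised as soon as it completes (prefix code):
  10→D | 0→A | 1100→B | 10→D | 10→D | 0→A | 111→C | 1101→E
Decoded message: DABDDACE

DABDDACE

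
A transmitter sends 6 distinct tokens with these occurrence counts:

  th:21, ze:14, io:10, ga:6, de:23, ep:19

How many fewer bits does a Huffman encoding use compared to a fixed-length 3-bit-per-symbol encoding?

Fixed-length: 3 bits × 93 symbols = 279 bits.
Huffman merges:
ga(6) + io(10) → 16
ze(14) + 16 → 30
ep(19) + th(21) → 40
de(23) + 30 → 53
40 + 53 → 93
Huffman total = 16 + 30 + 40 + 53 + 93 = 232 bits.
Saving = 279 − 232 = 47 bits.

47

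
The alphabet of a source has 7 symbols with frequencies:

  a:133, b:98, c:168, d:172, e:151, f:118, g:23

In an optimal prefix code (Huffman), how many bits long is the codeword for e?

Build the tree from the bottom:
merge g(23) and b(98): 121
merge f(118) and 121: 239
merge a(133) and e(151): 284
merge c(168) and d(172): 340
merge 239 and 284: 523
merge 340 and 523: 863
The subtree containing e is merged 3 times, so code length = 3.

3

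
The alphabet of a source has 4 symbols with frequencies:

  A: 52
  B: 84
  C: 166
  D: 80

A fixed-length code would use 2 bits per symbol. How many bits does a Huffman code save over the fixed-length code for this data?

34

Fixed-length: 2 bits × 382 symbols = 764 bits.
Huffman merges:
combine A(52), D(80) → 132
combine B(84), 132 → 216
combine C(166), 216 → 382
Huffman total = 132 + 216 + 382 = 730 bits.
Saving = 764 − 730 = 34 bits.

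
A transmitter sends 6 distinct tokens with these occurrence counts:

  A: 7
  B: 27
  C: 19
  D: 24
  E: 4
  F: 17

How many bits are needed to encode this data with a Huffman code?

Greedily combine the two least-frequent nodes:
E(4) + A(7) → 11
11 + F(17) → 28
C(19) + D(24) → 43
B(27) + 28 → 55
43 + 55 → 98
The encoded length is the sum of every internal node's weight: 11 + 28 + 43 + 55 + 98 = 235 bits.

235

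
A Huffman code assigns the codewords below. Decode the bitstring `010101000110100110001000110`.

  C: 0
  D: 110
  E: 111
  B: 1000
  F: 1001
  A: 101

CACBDFBBD

Read left to right; each codeword is recognised as soon as it completes (prefix code):
  0→C | 101→A | 0→C | 1000→B | 110→D | 1001→F | 1000→B | 1000→B | 110→D
Decoded message: CACBDFBBD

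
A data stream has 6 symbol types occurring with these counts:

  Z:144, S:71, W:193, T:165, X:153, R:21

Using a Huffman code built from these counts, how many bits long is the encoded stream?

Greedily combine the two least-frequent nodes:
merge R(21) and S(71): 92
merge 92 and Z(144): 236
merge X(153) and T(165): 318
merge W(193) and 236: 429
merge 318 and 429: 747
Each symbol's bit-cost is frequency × depth; summing gives 1822 bits (equivalently 92 + 236 + 318 + 429 + 747).

1822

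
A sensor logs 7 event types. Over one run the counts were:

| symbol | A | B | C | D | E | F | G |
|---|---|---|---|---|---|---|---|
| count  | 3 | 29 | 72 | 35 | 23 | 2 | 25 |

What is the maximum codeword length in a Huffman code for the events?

5

Merge the two lowest-weight nodes at each step:
merge F(2) and A(3): 5
merge 5 and E(23): 28
merge G(25) and 28: 53
merge B(29) and D(35): 64
merge 53 and 64: 117
merge C(72) and 117: 189
Maximum depth reached is 5.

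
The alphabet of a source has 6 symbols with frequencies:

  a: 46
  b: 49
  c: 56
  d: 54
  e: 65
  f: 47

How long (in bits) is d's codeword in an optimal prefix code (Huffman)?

Repeatedly merge the two smallest:
a(46) + f(47) → 93
b(49) + d(54) → 103
c(56) + e(65) → 121
93 + 103 → 196
121 + 196 → 317
The subtree containing d is merged 3 times, so code length = 3.

3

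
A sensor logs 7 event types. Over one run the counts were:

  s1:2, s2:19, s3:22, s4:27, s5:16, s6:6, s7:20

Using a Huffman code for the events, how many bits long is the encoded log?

Build the Huffman tree bottom-up:
s1(2) + s6(6) → 8
8 + s5(16) → 24
s2(19) + s7(20) → 39
s3(22) + 24 → 46
s4(27) + 39 → 66
46 + 66 → 112
Total encoded bits = sum of merged weights = 8 + 24 + 39 + 46 + 66 + 112 = 295.

295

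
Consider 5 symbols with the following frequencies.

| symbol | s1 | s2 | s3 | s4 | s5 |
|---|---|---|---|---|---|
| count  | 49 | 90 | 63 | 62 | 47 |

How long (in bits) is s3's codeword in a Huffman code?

Build the tree from the bottom:
combine s5(47), s1(49) → 96
combine s4(62), s3(63) → 125
combine s2(90), 96 → 186
combine 125, 186 → 311
s3 sits 2 levels below the root, so its codeword is 2 bits.

2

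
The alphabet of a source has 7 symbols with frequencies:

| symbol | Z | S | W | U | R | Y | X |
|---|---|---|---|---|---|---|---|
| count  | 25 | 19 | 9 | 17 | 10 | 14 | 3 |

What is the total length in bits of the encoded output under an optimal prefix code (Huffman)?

259

Build the Huffman tree bottom-up:
merge X(3) and W(9): 12
merge R(10) and 12: 22
merge Y(14) and U(17): 31
merge S(19) and 22: 41
merge Z(25) and 31: 56
merge 41 and 56: 97
The encoded length is the sum of every internal node's weight: 12 + 22 + 31 + 41 + 56 + 97 = 259 bits.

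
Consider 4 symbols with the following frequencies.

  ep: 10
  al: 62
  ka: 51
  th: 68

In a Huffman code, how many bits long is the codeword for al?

Repeatedly merge the two smallest:
ep(10) + ka(51) → 61
61 + al(62) → 123
th(68) + 123 → 191
al sits 2 levels below the root, so its codeword is 2 bits.

2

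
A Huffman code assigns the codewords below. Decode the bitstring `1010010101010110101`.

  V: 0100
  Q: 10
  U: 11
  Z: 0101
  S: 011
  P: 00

QQZZSZ

Read left to right; each codeword is recognised as soon as it completes (prefix code):
  10→Q | 10→Q | 0101→Z | 0101→Z | 011→S | 0101→Z
Decoded message: QQZZSZ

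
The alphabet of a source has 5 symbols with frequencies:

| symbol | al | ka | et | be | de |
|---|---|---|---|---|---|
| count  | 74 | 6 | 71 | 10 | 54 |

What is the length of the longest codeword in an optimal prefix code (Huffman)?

Merge the two lowest-weight nodes at each step:
merge ka(6) and be(10): 16
merge 16 and de(54): 70
merge 70 and et(71): 141
merge al(74) and 141: 215
Maximum depth reached is 4.

4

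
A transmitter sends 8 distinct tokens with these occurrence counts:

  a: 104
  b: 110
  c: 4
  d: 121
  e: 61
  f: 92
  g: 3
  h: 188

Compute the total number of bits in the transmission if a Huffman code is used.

Greedily combine the two least-frequent nodes:
g(3) + c(4) → 7
7 + e(61) → 68
68 + f(92) → 160
a(104) + b(110) → 214
d(121) + 160 → 281
h(188) + 214 → 402
281 + 402 → 683
Total encoded bits = sum of merged weights = 7 + 68 + 160 + 214 + 281 + 402 + 683 = 1815.

1815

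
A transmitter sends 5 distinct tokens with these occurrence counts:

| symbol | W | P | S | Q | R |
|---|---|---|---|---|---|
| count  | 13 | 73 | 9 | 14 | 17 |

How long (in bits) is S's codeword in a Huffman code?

Build the tree from the bottom:
merge S(9) and W(13): 22
merge Q(14) and R(17): 31
merge 22 and 31: 53
merge 53 and P(73): 126
S sits 3 levels below the root, so its codeword is 3 bits.

3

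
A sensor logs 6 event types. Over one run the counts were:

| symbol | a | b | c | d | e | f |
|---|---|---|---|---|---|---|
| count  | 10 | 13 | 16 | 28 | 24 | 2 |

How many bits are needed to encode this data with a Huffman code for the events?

Greedily combine the two least-frequent nodes:
merge f(2) and a(10): 12
merge 12 and b(13): 25
merge c(16) and e(24): 40
merge 25 and d(28): 53
merge 40 and 53: 93
Each symbol's bit-cost is frequency × depth; summing gives 223 bits (equivalently 12 + 25 + 40 + 53 + 93).

223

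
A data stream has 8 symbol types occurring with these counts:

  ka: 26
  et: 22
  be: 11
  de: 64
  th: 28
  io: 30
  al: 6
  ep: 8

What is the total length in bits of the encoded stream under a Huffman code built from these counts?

Merge the two smallest weights repeatedly:
al(6) + ep(8) → 14
be(11) + 14 → 25
et(22) + 25 → 47
ka(26) + th(28) → 54
io(30) + 47 → 77
54 + de(64) → 118
77 + 118 → 195
The encoded length is the sum of every internal node's weight: 14 + 25 + 47 + 54 + 77 + 118 + 195 = 530 bits.

530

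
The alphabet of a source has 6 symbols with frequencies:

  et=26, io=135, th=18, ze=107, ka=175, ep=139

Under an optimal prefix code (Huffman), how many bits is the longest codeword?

Merge the two lowest-weight nodes at each step:
combine th(18), et(26) → 44
combine 44, ze(107) → 151
combine io(135), ep(139) → 274
combine 151, ka(175) → 326
combine 274, 326 → 600
The rarest symbols sit at the bottom; the longest codeword is 4 bits.

4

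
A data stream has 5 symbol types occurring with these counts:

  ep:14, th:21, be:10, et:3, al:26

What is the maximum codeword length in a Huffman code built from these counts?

Merge the two lowest-weight nodes at each step:
combine et(3), be(10) → 13
combine 13, ep(14) → 27
combine th(21), al(26) → 47
combine 27, 47 → 74
The rarest symbols sit at the bottom; the longest codeword is 3 bits.

3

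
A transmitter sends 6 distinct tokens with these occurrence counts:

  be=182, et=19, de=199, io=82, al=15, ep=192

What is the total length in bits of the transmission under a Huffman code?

Greedily combine the two least-frequent nodes:
combine al(15), et(19) → 34
combine 34, io(82) → 116
combine 116, be(182) → 298
combine ep(192), de(199) → 391
combine 298, 391 → 689
Total encoded bits = sum of merged weights = 34 + 116 + 298 + 391 + 689 = 1528.

1528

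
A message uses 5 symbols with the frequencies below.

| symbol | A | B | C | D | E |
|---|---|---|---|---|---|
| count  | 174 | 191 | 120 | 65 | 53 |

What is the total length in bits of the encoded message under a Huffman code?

1324

Greedily combine the two least-frequent nodes:
E(53) + D(65) → 118
118 + C(120) → 238
A(174) + B(191) → 365
238 + 365 → 603
Total encoded bits = sum of merged weights = 118 + 238 + 365 + 603 = 1324.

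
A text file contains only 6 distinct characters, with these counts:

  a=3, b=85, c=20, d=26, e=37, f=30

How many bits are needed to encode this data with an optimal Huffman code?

456

Build the Huffman tree bottom-up:
merge a(3) and c(20): 23
merge 23 and d(26): 49
merge f(30) and e(37): 67
merge 49 and 67: 116
merge b(85) and 116: 201
Total encoded bits = sum of merged weights = 23 + 49 + 67 + 116 + 201 = 456.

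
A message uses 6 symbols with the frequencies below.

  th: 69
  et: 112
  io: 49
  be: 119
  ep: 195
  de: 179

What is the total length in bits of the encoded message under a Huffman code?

1794

Greedily combine the two least-frequent nodes:
combine io(49), th(69) → 118
combine et(112), 118 → 230
combine be(119), de(179) → 298
combine ep(195), 230 → 425
combine 298, 425 → 723
Total encoded bits = sum of merged weights = 118 + 230 + 298 + 425 + 723 = 1794.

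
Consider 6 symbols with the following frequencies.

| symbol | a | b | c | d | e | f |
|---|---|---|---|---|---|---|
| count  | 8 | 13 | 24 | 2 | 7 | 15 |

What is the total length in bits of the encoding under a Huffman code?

Greedily combine the two least-frequent nodes:
combine d(2), e(7) → 9
combine a(8), 9 → 17
combine b(13), f(15) → 28
combine 17, c(24) → 41
combine 28, 41 → 69
Each symbol's bit-cost is frequency × depth; summing gives 164 bits (equivalently 9 + 17 + 28 + 41 + 69).

164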